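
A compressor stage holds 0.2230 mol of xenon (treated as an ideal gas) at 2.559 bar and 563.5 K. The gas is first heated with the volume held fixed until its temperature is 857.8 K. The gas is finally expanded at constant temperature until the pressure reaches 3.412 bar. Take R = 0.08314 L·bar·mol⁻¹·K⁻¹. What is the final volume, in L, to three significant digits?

V₃ ≈ 4.66 L

From PV = nRT: V₁ = nRT₁/P₁ = 4.083 L.
Isochoric, so P/T is constant: V₂ = V₁; P₂ = P₁·(T₂/T₁) = 3.895 bar.
T constant ⇒ Boyle's law P V = const: T₃ = T₂; V₃ = V₂·(P₂/P₃) = 4.661 L.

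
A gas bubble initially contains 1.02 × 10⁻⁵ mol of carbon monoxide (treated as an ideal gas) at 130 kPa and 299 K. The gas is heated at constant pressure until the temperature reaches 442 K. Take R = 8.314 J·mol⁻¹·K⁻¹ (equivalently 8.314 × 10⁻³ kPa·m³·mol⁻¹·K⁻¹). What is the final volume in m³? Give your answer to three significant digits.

V₂ ≈ 2.88e-07 m³

From PV = nRT: V₁ = nRT₁/P₁ = 1.950e-07 m³.
Isobaric, so V/T is constant: P₂ = P₁; V₂ = V₁·(T₂/T₁) = 2.883e-07 m³.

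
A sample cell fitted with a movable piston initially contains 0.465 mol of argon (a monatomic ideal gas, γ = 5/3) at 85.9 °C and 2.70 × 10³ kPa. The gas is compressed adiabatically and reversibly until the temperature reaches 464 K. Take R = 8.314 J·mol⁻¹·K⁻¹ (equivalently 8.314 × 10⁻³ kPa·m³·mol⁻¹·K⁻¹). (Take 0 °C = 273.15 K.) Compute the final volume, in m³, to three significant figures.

Convert: T₁ = 359.0 K.
From PV = nRT: V₁ = nRT₁/P₁ = 0.0005141 m³.
Adiabatic (γ = 5/3), T V^(γ−1) and P V^γ constant: P₂ = P₁·(T₂/T₁)^(γ/(γ−1)) = 5126 kPa; V₂ = V₁·(T₁/T₂)^(1/(γ−1)) = 0.0003500 m³.

V₂ ≈ 0.000350 m³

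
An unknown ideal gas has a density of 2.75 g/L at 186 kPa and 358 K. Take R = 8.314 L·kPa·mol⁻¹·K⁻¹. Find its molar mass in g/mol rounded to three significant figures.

M ≈ 44.0 g/mol

ρ = PM/(RT) ⇒ M = ρRT/P = (2.75 × 8.314 × 358.0) / 186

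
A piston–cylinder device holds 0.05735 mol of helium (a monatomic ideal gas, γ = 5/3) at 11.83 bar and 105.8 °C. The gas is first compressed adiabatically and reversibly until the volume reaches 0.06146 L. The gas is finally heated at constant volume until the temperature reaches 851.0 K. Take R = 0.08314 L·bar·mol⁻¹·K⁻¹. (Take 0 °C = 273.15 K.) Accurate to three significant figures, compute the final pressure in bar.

P₃ ≈ 66.0 bar

Convert: T₁ = 378.9 K.
From PV = nRT: V₁ = nRT₁/P₁ = 0.1527 L.
Reversible adiabatic, γ = 5/3: T₂ = T₁·(V₁/V₂)^(γ−1) = 695.3 K; P₂ = P₁·(V₁/V₂)^γ = 53.94 bar.
V constant ⇒ P ∝ T: V₃ = V₂; P₃ = P₂·(T₃/T₂) = 66.02 bar.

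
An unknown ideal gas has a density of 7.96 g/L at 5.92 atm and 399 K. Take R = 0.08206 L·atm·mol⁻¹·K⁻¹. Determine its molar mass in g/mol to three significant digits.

ρ = PM/(RT) ⇒ M = ρRT/P = (7.96 × 0.08206 × 399.0) / 5.92

M ≈ 44.0 g/mol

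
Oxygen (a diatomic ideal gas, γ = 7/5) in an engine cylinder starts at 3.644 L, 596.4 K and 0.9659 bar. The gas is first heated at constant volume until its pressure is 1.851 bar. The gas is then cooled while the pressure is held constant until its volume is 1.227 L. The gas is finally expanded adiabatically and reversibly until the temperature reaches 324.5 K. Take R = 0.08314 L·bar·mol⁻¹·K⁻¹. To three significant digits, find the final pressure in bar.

P₄ ≈ 1.02 bar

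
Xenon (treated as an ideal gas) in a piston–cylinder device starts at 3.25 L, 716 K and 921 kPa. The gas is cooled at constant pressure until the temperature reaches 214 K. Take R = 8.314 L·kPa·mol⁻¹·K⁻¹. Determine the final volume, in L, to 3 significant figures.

V₂ ≈ 0.971 L

P constant ⇒ V ∝ T: P₂ = P₁; V₂ = V₁·(T₂/T₁) = 0.9714 L.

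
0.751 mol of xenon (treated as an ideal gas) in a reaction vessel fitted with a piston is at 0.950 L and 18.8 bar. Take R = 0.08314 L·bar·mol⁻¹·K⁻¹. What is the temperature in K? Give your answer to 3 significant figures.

T ≈ 286 K

PV = nRT ⇒ T = PV/(nR) = (18.8 × 0.950) / (0.751 × 0.08314)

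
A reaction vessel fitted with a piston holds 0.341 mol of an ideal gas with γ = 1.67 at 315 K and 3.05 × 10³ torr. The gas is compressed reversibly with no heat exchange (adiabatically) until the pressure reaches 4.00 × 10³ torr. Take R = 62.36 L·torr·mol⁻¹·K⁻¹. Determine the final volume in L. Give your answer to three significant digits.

V₂ ≈ 1.87 L

From PV = nRT: V₁ = nRT₁/P₁ = 2.196 L.
Reversible adiabatic, γ = 1.67: T₂ = T₁·(P₂/P₁)^((γ−1)/γ) = 351.2 K; V₂ = V₁·(P₁/P₂)^(1/γ) = 1.867 L.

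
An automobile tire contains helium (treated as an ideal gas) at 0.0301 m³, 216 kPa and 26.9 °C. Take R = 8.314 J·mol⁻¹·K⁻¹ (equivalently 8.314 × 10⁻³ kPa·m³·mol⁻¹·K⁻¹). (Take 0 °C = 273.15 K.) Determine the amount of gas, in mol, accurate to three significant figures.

n ≈ 2.61 mol

Convert: T = 300.05 K.
PV = nRT ⇒ n = PV/(RT) = (216 × 0.0301) / (8.314 × 10⁻³ × 300.05)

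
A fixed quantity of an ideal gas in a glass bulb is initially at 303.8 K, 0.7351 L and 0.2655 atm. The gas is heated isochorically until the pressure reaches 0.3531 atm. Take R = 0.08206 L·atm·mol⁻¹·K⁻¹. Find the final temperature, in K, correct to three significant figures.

T₂ ≈ 404 K

V constant ⇒ P ∝ T: V₂ = V₁; T₂ = T₁·(P₂/P₁) = 404.0 K.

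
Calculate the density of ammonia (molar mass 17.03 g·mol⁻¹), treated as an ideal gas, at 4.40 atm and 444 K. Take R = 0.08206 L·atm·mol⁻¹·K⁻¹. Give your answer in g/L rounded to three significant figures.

ρ = PM/(RT) = (4.40 × 17.03) / (0.08206 × 444.0)

ρ ≈ 2.06 g/L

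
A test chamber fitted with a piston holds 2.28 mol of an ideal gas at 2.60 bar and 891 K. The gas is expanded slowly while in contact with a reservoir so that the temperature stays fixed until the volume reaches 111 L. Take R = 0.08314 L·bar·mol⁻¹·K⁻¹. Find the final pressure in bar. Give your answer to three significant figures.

From PV = nRT: V₁ = nRT₁/P₁ = 64.96 L.
T constant ⇒ Boyle's law P V = const: T₂ = T₁; P₂ = P₁·(V₁/V₂) = 1.522 bar.

P₂ ≈ 1.52 bar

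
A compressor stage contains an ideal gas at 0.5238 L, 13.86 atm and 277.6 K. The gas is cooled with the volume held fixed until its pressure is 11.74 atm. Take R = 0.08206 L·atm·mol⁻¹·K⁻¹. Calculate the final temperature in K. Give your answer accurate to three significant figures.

V constant ⇒ P ∝ T: V₂ = V₁; T₂ = T₁·(P₂/P₁) = 235.1 K.

T₂ ≈ 235 K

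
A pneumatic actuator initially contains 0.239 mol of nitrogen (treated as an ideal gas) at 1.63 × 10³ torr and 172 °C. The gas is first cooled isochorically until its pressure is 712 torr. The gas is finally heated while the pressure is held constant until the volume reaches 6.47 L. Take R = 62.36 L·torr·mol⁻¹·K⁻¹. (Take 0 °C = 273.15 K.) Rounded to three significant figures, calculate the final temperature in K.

Convert: T₁ = 445.1 K.
From PV = nRT: V₁ = nRT₁/P₁ = 4.070 L.
Isochoric, so P/T is constant: V₂ = V₁; T₂ = T₁·(P₂/P₁) = 194.4 K.
Isobaric, so V/T is constant: P₃ = P₂; T₃ = T₂·(V₃/V₂) = 309.1 K.

T₃ ≈ 309 K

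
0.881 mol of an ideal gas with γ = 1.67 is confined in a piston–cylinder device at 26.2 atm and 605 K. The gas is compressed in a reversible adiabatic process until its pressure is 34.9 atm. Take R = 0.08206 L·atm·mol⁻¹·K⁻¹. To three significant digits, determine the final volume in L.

V₂ ≈ 1.41 L

From PV = nRT: V₁ = nRT₁/P₁ = 1.669 L.
Reversible adiabatic, γ = 1.67: T₂ = T₁·(P₂/P₁)^((γ−1)/γ) = 678.8 K; V₂ = V₁·(P₁/P₂)^(1/γ) = 1.406 L.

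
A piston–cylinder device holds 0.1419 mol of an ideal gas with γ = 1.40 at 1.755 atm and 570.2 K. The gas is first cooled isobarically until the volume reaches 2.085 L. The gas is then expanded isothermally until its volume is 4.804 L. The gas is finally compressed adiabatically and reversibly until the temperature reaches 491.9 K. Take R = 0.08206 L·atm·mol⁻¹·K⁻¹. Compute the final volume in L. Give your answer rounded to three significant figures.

V₄ ≈ 1.57 L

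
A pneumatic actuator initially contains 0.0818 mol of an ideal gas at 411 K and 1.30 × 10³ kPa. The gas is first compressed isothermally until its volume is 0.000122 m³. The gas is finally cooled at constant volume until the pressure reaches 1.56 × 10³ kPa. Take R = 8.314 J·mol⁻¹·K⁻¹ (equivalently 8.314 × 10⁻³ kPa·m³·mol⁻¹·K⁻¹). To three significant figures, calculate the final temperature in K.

T₃ ≈ 280 K

From PV = nRT: V₁ = nRT₁/P₁ = 0.0002150 m³.
T constant ⇒ Boyle's law P V = const: T₂ = T₁; P₂ = P₁·(V₁/V₂) = 2291 kPa.
Isochoric, so P/T is constant: V₃ = V₂; T₃ = T₂·(P₃/P₂) = 279.8 K.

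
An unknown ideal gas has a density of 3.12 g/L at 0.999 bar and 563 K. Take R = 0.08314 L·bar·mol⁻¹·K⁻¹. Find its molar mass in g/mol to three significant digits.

M ≈ 146 g/mol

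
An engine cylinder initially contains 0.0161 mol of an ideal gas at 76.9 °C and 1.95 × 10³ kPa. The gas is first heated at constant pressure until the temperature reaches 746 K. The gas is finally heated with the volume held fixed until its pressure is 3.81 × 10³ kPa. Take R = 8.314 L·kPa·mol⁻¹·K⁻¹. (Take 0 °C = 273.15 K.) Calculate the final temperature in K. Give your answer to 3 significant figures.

T₃ ≈ 1.46e+03 K

Convert: T₁ = 350.0 K.
From PV = nRT: V₁ = nRT₁/P₁ = 0.02403 L.
P constant ⇒ V ∝ T: P₂ = P₁; V₂ = V₁·(T₂/T₁) = 0.05121 L.
V constant ⇒ P ∝ T: V₃ = V₂; T₃ = T₂·(P₃/P₂) = 1458 K.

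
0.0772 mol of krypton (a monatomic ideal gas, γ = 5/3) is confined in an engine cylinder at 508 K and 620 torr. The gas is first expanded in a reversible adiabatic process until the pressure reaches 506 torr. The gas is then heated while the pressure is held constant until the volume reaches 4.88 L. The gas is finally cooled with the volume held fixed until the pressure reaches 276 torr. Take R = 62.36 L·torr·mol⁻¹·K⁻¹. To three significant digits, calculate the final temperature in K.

T₄ ≈ 280 K

From PV = nRT: V₁ = nRT₁/P₁ = 3.945 L.
Adiabatic (γ = 5/3), T V^(γ−1) and P V^γ constant: T₂ = T₁·(P₂/P₁)^((γ−1)/γ) = 468.3 K; V₂ = V₁·(P₁/P₂)^(1/γ) = 4.456 L.
P constant ⇒ V ∝ T: P₃ = P₂; T₃ = T₂·(V₃/V₂) = 512.9 K.
Isochoric, so P/T is constant: V₄ = V₃; T₄ = T₃·(P₄/P₃) = 279.8 K.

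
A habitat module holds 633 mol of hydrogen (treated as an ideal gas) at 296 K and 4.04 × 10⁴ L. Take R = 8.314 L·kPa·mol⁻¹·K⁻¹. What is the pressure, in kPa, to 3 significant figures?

PV = nRT ⇒ P = nRT/V = (633 × 8.314 × 296) / 4.04e+04

P ≈ 38.6 kPa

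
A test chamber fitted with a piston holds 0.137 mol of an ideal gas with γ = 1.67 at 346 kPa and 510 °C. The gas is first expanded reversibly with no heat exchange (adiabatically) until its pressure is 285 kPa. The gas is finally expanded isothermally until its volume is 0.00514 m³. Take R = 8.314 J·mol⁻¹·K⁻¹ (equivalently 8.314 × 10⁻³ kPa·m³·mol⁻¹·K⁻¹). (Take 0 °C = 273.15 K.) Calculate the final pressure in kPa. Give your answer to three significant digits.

P₃ ≈ 161 kPa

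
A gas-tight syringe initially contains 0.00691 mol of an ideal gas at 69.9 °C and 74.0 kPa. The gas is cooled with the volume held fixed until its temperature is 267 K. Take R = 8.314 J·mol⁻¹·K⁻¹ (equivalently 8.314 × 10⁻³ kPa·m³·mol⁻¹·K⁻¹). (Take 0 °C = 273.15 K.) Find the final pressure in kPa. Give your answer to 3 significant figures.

P₂ ≈ 57.6 kPa

Convert: T₁ = 343.0 K.
From PV = nRT: V₁ = nRT₁/P₁ = 0.0002663 m³.
V constant ⇒ P ∝ T: V₂ = V₁; P₂ = P₁·(T₂/T₁) = 57.60 kPa.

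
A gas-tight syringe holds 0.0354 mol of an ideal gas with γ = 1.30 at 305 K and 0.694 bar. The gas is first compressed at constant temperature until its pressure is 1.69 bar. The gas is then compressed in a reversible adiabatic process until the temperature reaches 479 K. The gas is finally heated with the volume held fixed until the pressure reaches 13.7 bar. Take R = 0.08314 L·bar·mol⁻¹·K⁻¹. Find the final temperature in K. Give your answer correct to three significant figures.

T₄ ≈ 549 K

From PV = nRT: V₁ = nRT₁/P₁ = 1.293 L.
T constant ⇒ Boyle's law P V = const: T₂ = T₁; V₂ = V₁·(P₁/P₂) = 0.5312 L.
Adiabatic (γ = 1.30), T V^(γ−1) and P V^γ constant: P₃ = P₂·(T₃/T₂)^(γ/(γ−1)) = 11.95 bar; V₃ = V₂·(T₂/T₃)^(1/(γ−1)) = 0.1180 L.
Isochoric, so P/T is constant: V₄ = V₃; T₄ = T₃·(P₄/P₃) = 549.1 K.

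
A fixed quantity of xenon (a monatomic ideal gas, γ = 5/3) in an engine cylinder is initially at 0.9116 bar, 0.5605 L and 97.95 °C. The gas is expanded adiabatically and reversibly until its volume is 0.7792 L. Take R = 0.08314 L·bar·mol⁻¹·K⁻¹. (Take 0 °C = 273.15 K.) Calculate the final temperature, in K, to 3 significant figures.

Convert: T₁ = 371.1 K.
Reversible adiabatic, γ = 5/3: T₂ = T₁·(V₁/V₂)^(γ−1) = 297.9 K; P₂ = P₁·(V₁/V₂)^γ = 0.5264 bar.

T₂ ≈ 298 K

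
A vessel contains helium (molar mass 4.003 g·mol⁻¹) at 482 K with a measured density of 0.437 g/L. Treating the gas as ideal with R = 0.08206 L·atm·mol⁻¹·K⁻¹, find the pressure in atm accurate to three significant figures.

P ≈ 4.32 atm

ρ = PM/(RT) ⇒ P = ρRT/M = (0.437 × 0.08206 × 482.0) / 4.003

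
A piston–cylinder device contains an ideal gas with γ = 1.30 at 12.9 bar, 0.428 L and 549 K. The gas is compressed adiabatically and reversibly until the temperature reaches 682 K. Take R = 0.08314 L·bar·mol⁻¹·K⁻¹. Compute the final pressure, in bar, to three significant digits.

P₂ ≈ 33.0 bar

Adiabatic (γ = 1.30), T V^(γ−1) and P V^γ constant: P₂ = P₁·(T₂/T₁)^(γ/(γ−1)) = 33.02 bar; V₂ = V₁·(T₁/T₂)^(1/(γ−1)) = 0.2077 L.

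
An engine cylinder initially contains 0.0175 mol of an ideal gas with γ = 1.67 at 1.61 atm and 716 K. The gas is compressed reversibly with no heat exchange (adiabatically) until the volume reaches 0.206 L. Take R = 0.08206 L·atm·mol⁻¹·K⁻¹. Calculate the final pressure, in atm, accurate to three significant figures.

P₂ ≈ 10.7 atm

From PV = nRT: V₁ = nRT₁/P₁ = 0.6386 L.
Adiabatic (γ = 1.67), T V^(γ−1) and P V^γ constant: T₂ = T₁·(V₁/V₂)^(γ−1) = 1528 K; P₂ = P₁·(V₁/V₂)^γ = 10.65 atm.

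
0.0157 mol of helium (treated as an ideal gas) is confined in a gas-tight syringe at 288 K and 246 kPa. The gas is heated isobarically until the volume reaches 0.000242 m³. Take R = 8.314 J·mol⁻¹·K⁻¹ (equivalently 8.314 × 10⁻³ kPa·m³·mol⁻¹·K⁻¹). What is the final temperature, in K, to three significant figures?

T₂ ≈ 456 K

From PV = nRT: V₁ = nRT₁/P₁ = 0.0001528 m³.
P constant ⇒ V ∝ T: P₂ = P₁; T₂ = T₁·(V₂/V₁) = 456.1 K.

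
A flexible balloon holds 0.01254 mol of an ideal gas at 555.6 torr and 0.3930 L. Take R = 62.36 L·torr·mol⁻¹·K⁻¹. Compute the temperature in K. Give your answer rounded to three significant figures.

T ≈ 279 K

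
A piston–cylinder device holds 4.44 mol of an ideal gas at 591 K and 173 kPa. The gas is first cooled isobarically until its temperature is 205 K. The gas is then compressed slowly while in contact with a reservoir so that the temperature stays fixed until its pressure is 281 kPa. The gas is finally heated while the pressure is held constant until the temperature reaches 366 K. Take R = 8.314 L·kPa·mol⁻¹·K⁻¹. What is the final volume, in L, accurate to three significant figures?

V₄ ≈ 48.1 L

From PV = nRT: V₁ = nRT₁/P₁ = 126.1 L.
P constant ⇒ V ∝ T: P₂ = P₁; V₂ = V₁·(T₂/T₁) = 43.74 L.
T constant ⇒ Boyle's law P V = const: T₃ = T₂; V₃ = V₂·(P₂/P₃) = 26.93 L.
Isobaric, so V/T is constant: P₄ = P₃; V₄ = V₃·(T₄/T₃) = 48.08 L.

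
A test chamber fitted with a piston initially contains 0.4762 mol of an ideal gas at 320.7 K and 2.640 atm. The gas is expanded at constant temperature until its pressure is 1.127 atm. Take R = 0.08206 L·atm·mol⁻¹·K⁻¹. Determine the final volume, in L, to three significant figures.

V₂ ≈ 11.1 L

From PV = nRT: V₁ = nRT₁/P₁ = 4.747 L.
T constant ⇒ Boyle's law P V = const: T₂ = T₁; V₂ = V₁·(P₁/P₂) = 11.12 L.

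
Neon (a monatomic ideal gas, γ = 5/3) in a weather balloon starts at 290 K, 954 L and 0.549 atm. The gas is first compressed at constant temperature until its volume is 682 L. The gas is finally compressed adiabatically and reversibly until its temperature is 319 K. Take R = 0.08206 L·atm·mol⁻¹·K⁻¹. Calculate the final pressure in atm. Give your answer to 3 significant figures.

T constant ⇒ Boyle's law P V = const: T₂ = T₁; P₂ = P₁·(V₁/V₂) = 0.7680 atm.
Adiabatic (γ = 5/3), T V^(γ−1) and P V^γ constant: P₃ = P₂·(T₃/T₂)^(γ/(γ−1)) = 0.9746 atm; V₃ = V₂·(T₂/T₃)^(1/(γ−1)) = 591.1 L.

P₃ ≈ 0.975 atm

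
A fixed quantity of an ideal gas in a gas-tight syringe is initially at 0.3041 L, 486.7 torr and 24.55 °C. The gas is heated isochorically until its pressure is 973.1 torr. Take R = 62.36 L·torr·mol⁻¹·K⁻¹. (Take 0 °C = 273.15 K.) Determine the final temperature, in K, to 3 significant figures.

T₂ ≈ 595 K

Convert: T₁ = 297.7 K.
V constant ⇒ P ∝ T: V₂ = V₁; T₂ = T₁·(P₂/P₁) = 595.2 K.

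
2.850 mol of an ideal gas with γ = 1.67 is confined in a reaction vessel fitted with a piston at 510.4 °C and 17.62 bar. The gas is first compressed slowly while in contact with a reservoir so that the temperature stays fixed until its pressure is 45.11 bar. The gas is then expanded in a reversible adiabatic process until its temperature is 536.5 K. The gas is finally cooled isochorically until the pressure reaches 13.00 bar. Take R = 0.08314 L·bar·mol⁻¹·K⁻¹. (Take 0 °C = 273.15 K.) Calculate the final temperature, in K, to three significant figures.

T₄ ≈ 397 K

Convert: T₁ = 783.5 K.
From PV = nRT: V₁ = nRT₁/P₁ = 10.54 L.
Isothermal, so P V is constant: T₂ = T₁; V₂ = V₁·(P₁/P₂) = 4.116 L.
Adiabatic (γ = 1.67), T V^(γ−1) and P V^γ constant: P₃ = P₂·(T₃/T₂)^(γ/(γ−1)) = 17.55 bar; V₃ = V₂·(T₂/T₃)^(1/(γ−1)) = 7.244 L.
Isochoric, so P/T is constant: V₄ = V₃; T₄ = T₃·(P₄/P₃) = 397.4 K.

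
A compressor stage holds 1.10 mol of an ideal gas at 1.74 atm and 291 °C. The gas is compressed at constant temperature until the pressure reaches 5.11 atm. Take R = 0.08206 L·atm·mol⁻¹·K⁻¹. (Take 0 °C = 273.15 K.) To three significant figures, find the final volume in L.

Convert: T₁ = 564.1 K.
From PV = nRT: V₁ = nRT₁/P₁ = 29.27 L.
Isothermal, so P V is constant: T₂ = T₁; V₂ = V₁·(P₁/P₂) = 9.965 L.

V₂ ≈ 9.97 L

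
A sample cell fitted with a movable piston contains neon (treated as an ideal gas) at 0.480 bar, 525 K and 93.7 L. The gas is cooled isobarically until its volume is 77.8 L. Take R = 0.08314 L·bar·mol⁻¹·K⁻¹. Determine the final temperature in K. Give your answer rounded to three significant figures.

T₂ ≈ 436 K

P constant ⇒ V ∝ T: P₂ = P₁; T₂ = T₁·(V₂/V₁) = 435.9 K.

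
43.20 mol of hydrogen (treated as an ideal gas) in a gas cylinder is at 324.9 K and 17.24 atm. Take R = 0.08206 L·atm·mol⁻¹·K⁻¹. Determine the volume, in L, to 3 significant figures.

PV = nRT ⇒ V = nRT/P = (43.20 × 0.08206 × 324.9) / 17.24

V ≈ 66.8 L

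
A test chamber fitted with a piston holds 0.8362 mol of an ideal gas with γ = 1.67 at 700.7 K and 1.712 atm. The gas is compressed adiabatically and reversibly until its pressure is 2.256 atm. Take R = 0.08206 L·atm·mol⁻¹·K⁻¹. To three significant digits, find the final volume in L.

From PV = nRT: V₁ = nRT₁/P₁ = 28.08 L.
Adiabatic (γ = 1.67), T V^(γ−1) and P V^γ constant: T₂ = T₁·(P₂/P₁)^((γ−1)/γ) = 782.7 K; V₂ = V₁·(P₁/P₂)^(1/γ) = 23.81 L.

V₂ ≈ 23.8 L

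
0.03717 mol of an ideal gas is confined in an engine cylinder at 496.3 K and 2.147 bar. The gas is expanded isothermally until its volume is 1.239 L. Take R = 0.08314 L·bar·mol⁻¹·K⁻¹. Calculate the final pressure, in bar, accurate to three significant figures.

From PV = nRT: V₁ = nRT₁/P₁ = 0.7144 L.
T constant ⇒ Boyle's law P V = const: T₂ = T₁; P₂ = P₁·(V₁/V₂) = 1.238 bar.

P₂ ≈ 1.24 bar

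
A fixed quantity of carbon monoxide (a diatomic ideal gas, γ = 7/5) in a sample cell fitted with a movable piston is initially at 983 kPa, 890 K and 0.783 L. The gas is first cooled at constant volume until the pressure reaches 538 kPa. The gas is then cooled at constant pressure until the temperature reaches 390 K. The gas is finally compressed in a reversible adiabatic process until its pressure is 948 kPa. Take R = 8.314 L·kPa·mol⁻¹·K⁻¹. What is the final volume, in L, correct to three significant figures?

Isochoric, so P/T is constant: V₂ = V₁; T₂ = T₁·(P₂/P₁) = 487.1 K.
Isobaric, so V/T is constant: P₃ = P₂; V₃ = V₂·(T₃/T₂) = 0.6269 L.
Reversible adiabatic, γ = 7/5: T₄ = T₃·(P₄/P₃)^((γ−1)/γ) = 458.5 K; V₄ = V₃·(P₃/P₄)^(1/γ) = 0.4183 L.

V₄ ≈ 0.418 L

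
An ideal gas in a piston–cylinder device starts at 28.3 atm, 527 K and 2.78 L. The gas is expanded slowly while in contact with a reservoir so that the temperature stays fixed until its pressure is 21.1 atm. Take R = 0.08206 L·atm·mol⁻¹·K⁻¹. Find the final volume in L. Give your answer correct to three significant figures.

T constant ⇒ Boyle's law P V = const: T₂ = T₁; V₂ = V₁·(P₁/P₂) = 3.729 L.

V₂ ≈ 3.73 L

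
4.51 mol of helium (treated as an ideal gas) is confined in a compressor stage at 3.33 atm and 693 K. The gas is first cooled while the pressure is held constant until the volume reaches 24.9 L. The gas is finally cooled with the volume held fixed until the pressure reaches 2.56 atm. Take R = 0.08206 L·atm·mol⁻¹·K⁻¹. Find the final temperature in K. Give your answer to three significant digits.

T₃ ≈ 172 K

From PV = nRT: V₁ = nRT₁/P₁ = 77.02 L.
Isobaric, so V/T is constant: P₂ = P₁; T₂ = T₁·(V₂/V₁) = 224.0 K.
Isochoric, so P/T is constant: V₃ = V₂; T₃ = T₂·(P₃/P₂) = 172.2 K.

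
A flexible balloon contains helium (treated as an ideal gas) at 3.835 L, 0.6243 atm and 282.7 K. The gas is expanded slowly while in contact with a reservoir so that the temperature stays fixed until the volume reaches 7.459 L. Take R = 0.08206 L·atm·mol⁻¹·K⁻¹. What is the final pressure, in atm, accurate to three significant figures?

T constant ⇒ Boyle's law P V = const: T₂ = T₁; P₂ = P₁·(V₁/V₂) = 0.3210 atm.

P₂ ≈ 0.321 atm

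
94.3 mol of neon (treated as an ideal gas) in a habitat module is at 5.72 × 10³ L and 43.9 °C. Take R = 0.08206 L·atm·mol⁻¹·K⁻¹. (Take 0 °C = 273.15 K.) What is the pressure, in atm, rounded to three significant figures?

Convert: T = 317.05 K.
PV = nRT ⇒ P = nRT/V = (94.3 × 0.08206 × 317.05) / 5.72e+03

P ≈ 0.429 atm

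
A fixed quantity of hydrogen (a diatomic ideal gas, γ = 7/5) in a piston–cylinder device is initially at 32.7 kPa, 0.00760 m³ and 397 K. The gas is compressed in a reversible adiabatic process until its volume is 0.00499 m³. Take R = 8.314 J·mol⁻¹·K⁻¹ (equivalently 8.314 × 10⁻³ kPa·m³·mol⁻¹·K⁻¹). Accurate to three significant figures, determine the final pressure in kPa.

Reversible adiabatic, γ = 7/5: T₂ = T₁·(V₁/V₂)^(γ−1) = 469.8 K; P₂ = P₁·(V₁/V₂)^γ = 58.93 kPa.

P₂ ≈ 58.9 kPa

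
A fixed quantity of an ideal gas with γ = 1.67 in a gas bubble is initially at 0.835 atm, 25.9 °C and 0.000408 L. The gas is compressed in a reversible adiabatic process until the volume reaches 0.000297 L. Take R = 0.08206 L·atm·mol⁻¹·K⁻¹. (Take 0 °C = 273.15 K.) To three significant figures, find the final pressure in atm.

Convert: T₁ = 299.0 K.
Adiabatic (γ = 1.67), T V^(γ−1) and P V^γ constant: T₂ = T₁·(V₁/V₂)^(γ−1) = 369.9 K; P₂ = P₁·(V₁/V₂)^γ = 1.419 atm.

P₂ ≈ 1.42 atm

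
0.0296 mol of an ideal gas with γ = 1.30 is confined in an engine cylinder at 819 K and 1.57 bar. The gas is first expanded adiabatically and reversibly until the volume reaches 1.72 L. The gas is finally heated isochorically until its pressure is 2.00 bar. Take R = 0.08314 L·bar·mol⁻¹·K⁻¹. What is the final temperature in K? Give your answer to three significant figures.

T₃ ≈ 1.40e+03 K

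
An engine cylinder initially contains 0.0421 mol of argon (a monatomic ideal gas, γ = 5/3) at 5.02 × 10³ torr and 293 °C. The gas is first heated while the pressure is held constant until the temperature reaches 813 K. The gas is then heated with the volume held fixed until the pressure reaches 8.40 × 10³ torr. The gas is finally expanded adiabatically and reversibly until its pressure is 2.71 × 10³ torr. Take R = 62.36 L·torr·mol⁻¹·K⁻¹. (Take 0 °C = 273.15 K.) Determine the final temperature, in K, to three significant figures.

Convert: T₁ = 566.1 K.
From PV = nRT: V₁ = nRT₁/P₁ = 0.2961 L.
P constant ⇒ V ∝ T: P₂ = P₁; V₂ = V₁·(T₂/T₁) = 0.4252 L.
V constant ⇒ P ∝ T: V₃ = V₂; T₃ = T₂·(P₃/P₂) = 1360 K.
Reversible adiabatic, γ = 5/3: T₄ = T₃·(P₄/P₃)^((γ−1)/γ) = 865.3 K; V₄ = V₃·(P₃/P₄)^(1/γ) = 0.8382 L.

T₄ ≈ 865 K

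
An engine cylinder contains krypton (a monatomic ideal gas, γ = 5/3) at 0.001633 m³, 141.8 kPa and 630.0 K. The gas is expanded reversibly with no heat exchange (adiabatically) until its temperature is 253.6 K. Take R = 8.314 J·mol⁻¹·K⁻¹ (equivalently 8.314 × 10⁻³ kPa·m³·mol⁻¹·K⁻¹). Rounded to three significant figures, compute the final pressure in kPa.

Reversible adiabatic, γ = 5/3: P₂ = P₁·(T₂/T₁)^(γ/(γ−1)) = 14.58 kPa; V₂ = V₁·(T₁/T₂)^(1/(γ−1)) = 0.006394 m³.

P₂ ≈ 14.6 kPa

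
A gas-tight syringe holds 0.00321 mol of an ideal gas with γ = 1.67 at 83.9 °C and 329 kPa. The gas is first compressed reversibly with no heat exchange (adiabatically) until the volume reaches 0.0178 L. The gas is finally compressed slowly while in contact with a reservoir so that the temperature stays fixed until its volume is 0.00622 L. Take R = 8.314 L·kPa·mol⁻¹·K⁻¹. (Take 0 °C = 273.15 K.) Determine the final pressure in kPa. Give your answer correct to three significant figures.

Convert: T₁ = 357.0 K.
From PV = nRT: V₁ = nRT₁/P₁ = 0.02896 L.
Adiabatic (γ = 1.67), T V^(γ−1) and P V^γ constant: T₂ = T₁·(V₁/V₂)^(γ−1) = 494.8 K; P₂ = P₁·(V₁/V₂)^γ = 741.8 kPa.
T constant ⇒ Boyle's law P V = const: T₃ = T₂; P₃ = P₂·(V₂/V₃) = 2123 kPa.

P₃ ≈ 2.12e+03 kPa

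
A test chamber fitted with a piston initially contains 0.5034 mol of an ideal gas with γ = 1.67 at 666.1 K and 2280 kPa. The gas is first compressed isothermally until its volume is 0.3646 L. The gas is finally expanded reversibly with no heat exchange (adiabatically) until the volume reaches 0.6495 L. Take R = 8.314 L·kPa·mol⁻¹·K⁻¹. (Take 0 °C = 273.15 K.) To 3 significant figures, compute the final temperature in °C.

T₃ ≈ 179 °C

From PV = nRT: V₁ = nRT₁/P₁ = 1.223 L.
Isothermal, so P V is constant: T₂ = T₁; P₂ = P₁·(V₁/V₂) = 7646 kPa.
Reversible adiabatic, γ = 1.67: T₃ = T₂·(V₂/V₃)^(γ−1) = 452.4 K; P₃ = P₂·(V₂/V₃)^γ = 2915 kPa.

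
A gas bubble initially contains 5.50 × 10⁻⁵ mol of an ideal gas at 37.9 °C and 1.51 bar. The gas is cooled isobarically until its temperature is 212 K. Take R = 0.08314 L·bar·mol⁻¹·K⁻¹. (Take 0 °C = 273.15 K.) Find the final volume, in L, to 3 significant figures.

Convert: T₁ = 311.0 K.
From PV = nRT: V₁ = nRT₁/P₁ = 0.0009419 L.
P constant ⇒ V ∝ T: P₂ = P₁; V₂ = V₁·(T₂/T₁) = 0.0006420 L.

V₂ ≈ 0.000642 L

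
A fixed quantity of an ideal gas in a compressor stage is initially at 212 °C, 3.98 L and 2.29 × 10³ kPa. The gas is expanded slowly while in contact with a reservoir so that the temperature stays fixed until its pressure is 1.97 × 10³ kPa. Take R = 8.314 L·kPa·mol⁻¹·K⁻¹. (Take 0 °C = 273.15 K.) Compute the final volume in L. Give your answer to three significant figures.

V₂ ≈ 4.63 L

Convert: T₁ = 485.1 K.
T constant ⇒ Boyle's law P V = const: T₂ = T₁; V₂ = V₁·(P₁/P₂) = 4.626 L.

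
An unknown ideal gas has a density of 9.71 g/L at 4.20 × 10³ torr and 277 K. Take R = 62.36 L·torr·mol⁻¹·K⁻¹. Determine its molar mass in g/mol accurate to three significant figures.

M ≈ 39.9 g/mol

ρ = PM/(RT) ⇒ M = ρRT/P = (9.71 × 62.36 × 277.0) / 4.20e+03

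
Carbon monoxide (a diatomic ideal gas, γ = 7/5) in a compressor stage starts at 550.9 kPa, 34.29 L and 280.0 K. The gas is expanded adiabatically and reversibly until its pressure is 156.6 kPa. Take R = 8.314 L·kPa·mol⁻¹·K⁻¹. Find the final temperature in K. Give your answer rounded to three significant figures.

Adiabatic (γ = 7/5), T V^(γ−1) and P V^γ constant: T₂ = T₁·(P₂/P₁)^((γ−1)/γ) = 195.5 K; V₂ = V₁·(P₁/P₂)^(1/γ) = 84.21 L.

T₂ ≈ 195 K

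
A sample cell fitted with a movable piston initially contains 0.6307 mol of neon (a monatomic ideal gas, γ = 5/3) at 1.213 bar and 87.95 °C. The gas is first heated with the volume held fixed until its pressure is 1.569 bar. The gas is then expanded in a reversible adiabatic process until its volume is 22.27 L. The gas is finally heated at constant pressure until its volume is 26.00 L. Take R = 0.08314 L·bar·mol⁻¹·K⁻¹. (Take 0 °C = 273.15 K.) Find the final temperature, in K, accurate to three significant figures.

T₄ ≈ 430 K

Convert: T₁ = 361.1 K.
From PV = nRT: V₁ = nRT₁/P₁ = 15.61 L.
V constant ⇒ P ∝ T: V₂ = V₁; T₂ = T₁·(P₂/P₁) = 467.1 K.
Reversible adiabatic, γ = 5/3: T₃ = T₂·(V₂/V₃)^(γ−1) = 368.6 K; P₃ = P₂·(V₂/V₃)^γ = 0.8678 bar.
P constant ⇒ V ∝ T: P₄ = P₃; T₄ = T₃·(V₄/V₃) = 430.3 K.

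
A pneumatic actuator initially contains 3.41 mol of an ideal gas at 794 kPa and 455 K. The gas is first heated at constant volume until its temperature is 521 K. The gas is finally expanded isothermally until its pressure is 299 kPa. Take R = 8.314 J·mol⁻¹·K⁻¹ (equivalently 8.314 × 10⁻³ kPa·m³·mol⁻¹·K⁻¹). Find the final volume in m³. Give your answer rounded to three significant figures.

V₃ ≈ 0.0494 m³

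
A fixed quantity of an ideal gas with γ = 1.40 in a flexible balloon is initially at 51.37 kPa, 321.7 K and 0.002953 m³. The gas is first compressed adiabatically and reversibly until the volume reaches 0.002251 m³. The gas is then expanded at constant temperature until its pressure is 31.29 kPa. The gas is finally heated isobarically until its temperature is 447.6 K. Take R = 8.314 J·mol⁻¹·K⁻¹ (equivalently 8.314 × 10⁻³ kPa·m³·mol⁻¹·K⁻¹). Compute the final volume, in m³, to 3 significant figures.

Reversible adiabatic, γ = 1.40: T₂ = T₁·(V₁/V₂)^(γ−1) = 358.6 K; P₂ = P₁·(V₁/V₂)^γ = 75.12 kPa.
Isothermal, so P V is constant: T₃ = T₂; V₃ = V₂·(P₂/P₃) = 0.005404 m³.
P constant ⇒ V ∝ T: P₄ = P₃; V₄ = V₃·(T₄/T₃) = 0.006745 m³.

V₄ ≈ 0.00675 m³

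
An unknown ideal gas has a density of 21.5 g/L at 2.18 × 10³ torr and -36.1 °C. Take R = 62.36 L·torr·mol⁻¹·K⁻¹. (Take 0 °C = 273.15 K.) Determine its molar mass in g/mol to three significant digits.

M ≈ 146 g/mol

ρ = PM/(RT) ⇒ M = ρRT/P = (21.5 × 62.36 × 237.0) / 2.18e+03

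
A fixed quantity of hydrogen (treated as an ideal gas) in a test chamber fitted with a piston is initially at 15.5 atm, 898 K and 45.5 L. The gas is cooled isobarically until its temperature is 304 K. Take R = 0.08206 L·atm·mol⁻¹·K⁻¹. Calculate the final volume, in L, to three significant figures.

V₂ ≈ 15.4 L

Isobaric, so V/T is constant: P₂ = P₁; V₂ = V₁·(T₂/T₁) = 15.40 L.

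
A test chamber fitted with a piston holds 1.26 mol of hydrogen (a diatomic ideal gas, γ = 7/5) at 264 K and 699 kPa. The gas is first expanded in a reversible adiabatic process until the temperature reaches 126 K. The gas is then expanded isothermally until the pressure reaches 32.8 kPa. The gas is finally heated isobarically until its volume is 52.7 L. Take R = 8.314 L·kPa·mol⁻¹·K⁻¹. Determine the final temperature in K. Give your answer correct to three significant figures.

T₄ ≈ 165 K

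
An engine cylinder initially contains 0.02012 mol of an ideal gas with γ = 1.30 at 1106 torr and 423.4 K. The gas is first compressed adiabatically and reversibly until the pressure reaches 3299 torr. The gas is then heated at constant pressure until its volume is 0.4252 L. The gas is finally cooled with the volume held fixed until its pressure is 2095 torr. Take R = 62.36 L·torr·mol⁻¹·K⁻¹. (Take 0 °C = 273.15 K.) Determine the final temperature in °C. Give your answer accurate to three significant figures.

T₄ ≈ 437 °C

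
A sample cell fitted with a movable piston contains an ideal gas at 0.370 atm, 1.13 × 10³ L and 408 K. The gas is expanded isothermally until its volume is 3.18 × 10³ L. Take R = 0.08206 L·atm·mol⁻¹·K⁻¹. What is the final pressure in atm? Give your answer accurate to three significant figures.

P₂ ≈ 0.131 atm

Isothermal, so P V is constant: T₂ = T₁; P₂ = P₁·(V₁/V₂) = 0.1315 atm.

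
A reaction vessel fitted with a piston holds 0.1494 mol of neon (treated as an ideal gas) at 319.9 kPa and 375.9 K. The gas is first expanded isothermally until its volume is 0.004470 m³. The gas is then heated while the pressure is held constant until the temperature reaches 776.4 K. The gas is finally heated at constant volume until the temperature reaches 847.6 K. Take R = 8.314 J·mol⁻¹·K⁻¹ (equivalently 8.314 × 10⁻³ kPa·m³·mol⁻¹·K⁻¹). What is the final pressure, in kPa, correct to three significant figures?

From PV = nRT: V₁ = nRT₁/P₁ = 0.001460 m³.
T constant ⇒ Boyle's law P V = const: T₂ = T₁; P₂ = P₁·(V₁/V₂) = 104.5 kPa.
P constant ⇒ V ∝ T: P₃ = P₂; V₃ = V₂·(T₃/T₂) = 0.009233 m³.
Isochoric, so P/T is constant: V₄ = V₃; P₄ = P₃·(T₄/T₃) = 114.0 kPa.

P₄ ≈ 114 kPa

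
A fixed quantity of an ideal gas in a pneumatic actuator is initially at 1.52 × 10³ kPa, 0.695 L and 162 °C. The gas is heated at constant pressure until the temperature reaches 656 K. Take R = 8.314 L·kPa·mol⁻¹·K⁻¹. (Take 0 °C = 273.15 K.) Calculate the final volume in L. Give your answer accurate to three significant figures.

Convert: T₁ = 435.1 K.
Isobaric, so V/T is constant: P₂ = P₁; V₂ = V₁·(T₂/T₁) = 1.048 L.

V₂ ≈ 1.05 L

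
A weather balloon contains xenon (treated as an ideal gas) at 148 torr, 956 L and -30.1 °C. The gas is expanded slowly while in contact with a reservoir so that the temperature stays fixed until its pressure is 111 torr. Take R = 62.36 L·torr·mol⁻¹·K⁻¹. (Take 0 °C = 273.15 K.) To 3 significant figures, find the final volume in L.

V₂ ≈ 1.27e+03 L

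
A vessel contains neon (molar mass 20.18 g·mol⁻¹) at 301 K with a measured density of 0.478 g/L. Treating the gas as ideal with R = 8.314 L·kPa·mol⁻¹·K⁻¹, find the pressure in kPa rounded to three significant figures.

P ≈ 59.3 kPa

ρ = PM/(RT) ⇒ P = ρRT/M = (0.478 × 8.314 × 301.0) / 20.18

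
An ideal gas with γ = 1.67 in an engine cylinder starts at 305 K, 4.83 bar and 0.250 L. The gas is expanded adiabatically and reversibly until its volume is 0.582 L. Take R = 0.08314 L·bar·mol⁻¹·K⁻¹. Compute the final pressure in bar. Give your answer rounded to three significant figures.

Reversible adiabatic, γ = 1.67: T₂ = T₁·(V₁/V₂)^(γ−1) = 173.1 K; P₂ = P₁·(V₁/V₂)^γ = 1.178 bar.

P₂ ≈ 1.18 bar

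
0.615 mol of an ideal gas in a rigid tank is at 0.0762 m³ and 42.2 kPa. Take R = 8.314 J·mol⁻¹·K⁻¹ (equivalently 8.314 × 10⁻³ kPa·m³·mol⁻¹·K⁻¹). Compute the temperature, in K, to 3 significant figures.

PV = nRT ⇒ T = PV/(nR) = (42.2 × 0.0762) / (0.615 × 8.314 × 10⁻³)

T ≈ 629 K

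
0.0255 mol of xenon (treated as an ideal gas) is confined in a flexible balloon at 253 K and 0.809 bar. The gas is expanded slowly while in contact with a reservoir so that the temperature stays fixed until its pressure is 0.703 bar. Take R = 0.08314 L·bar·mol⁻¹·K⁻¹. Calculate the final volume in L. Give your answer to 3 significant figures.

From PV = nRT: V₁ = nRT₁/P₁ = 0.6630 L.
T constant ⇒ Boyle's law P V = const: T₂ = T₁; V₂ = V₁·(P₁/P₂) = 0.7630 L.

V₂ ≈ 0.763 L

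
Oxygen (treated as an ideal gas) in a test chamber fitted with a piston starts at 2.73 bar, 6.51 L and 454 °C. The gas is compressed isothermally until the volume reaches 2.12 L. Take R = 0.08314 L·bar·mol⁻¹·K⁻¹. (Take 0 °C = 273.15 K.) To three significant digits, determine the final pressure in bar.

P₂ ≈ 8.38 bar

Convert: T₁ = 727.1 K.
T constant ⇒ Boyle's law P V = const: T₂ = T₁; P₂ = P₁·(V₁/V₂) = 8.383 bar.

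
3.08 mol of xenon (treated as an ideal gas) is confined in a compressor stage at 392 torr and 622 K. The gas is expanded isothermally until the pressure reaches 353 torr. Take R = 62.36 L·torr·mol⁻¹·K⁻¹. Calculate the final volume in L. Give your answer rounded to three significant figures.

V₂ ≈ 338 L

From PV = nRT: V₁ = nRT₁/P₁ = 304.8 L.
T constant ⇒ Boyle's law P V = const: T₂ = T₁; V₂ = V₁·(P₁/P₂) = 338.4 L.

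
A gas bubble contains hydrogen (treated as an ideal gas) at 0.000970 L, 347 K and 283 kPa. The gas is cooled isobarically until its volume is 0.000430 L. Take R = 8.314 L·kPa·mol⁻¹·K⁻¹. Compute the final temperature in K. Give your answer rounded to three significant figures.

T₂ ≈ 154 K

P constant ⇒ V ∝ T: P₂ = P₁; T₂ = T₁·(V₂/V₁) = 153.8 K.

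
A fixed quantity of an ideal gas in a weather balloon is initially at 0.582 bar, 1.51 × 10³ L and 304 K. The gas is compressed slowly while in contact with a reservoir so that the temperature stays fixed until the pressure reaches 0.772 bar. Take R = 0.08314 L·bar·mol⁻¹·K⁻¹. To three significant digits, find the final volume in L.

V₂ ≈ 1.14e+03 L

T constant ⇒ Boyle's law P V = const: T₂ = T₁; V₂ = V₁·(P₁/P₂) = 1138 L.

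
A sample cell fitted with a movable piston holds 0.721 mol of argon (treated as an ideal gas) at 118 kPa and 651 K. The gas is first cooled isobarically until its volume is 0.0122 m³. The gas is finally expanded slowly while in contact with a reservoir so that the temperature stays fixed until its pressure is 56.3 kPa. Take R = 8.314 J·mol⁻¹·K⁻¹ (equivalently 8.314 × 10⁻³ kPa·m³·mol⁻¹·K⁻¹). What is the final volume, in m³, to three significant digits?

From PV = nRT: V₁ = nRT₁/P₁ = 0.03307 m³.
P constant ⇒ V ∝ T: P₂ = P₁; T₂ = T₁·(V₂/V₁) = 240.2 K.
Isothermal, so P V is constant: T₃ = T₂; V₃ = V₂·(P₂/P₃) = 0.02557 m³.

V₃ ≈ 0.0256 m³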